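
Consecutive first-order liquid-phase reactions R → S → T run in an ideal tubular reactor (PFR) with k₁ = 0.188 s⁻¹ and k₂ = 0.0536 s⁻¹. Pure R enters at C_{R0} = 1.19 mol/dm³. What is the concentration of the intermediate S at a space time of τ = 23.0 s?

0.463 mol/dm³

For first-order series with pure R initially, C_S(τ) = k₁C_{R0}/(k₂−k₁)·(e^(−k₁τ) − e^(−k₂τ)).
e^(−k₁τ) = e^(−0.188×23.0) = e^(−4.324) = 0.01325; e^(−k₂τ) = e^(−1.233) = 0.2915.
C_S = 0.188×1.19/(0.0536−0.188) × (0.01325−0.2915) = (-1.665)×(-0.2782) = 0.4631 mol/dm³.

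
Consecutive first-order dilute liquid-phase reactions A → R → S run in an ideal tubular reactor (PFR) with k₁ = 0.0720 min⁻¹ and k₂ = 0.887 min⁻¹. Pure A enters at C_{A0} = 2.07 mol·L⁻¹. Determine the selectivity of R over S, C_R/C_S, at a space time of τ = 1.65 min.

1.07

Solving the coupled first-order balances gives C_R(τ) = [k₁/(k₂−k₁)]·C_{A0}·(e^(−k₁τ) − e^(−k₂τ)).
e^(−k₁τ) = e^(−0.0720×1.65) = e^(−0.1188) = 0.8880; e^(−k₂τ) = e^(−1.464) = 0.2314.
C_R = 0.0720×2.07/(0.887−0.0720) × (0.8880−0.2314) = 0.1829×0.6566 = 0.1201 mol·L⁻¹.
C_A = C_{A0}e^(−k₁τ) = 1.838 mol·L⁻¹, so C_S = C_{A0}−C_A−C_R = 0.1118 mol·L⁻¹; C_R/C_S = 1.07.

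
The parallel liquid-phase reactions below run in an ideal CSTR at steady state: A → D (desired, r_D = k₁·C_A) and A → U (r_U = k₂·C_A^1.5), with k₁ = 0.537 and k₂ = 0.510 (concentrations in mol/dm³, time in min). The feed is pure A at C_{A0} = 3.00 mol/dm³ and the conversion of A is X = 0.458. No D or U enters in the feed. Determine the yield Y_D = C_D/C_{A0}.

0.207

Exit C_A = C_{A0}(1−X) = 3.00×0.542 = 1.626 mol/dm³.
In a CSTR the entire volume is at exit conditions, so r_D = 0.537×1.626 = 0.8732 and r_U = 0.510×1.626^1.5 = 1.057.
Fraction of consumed A going to D: r_D/(r_D+r_U) = 0.4523.
C_D = 0.4523·C_{A0}·X = 0.4523×3.00×0.458 = 0.621 mol/dm³; Y_D = C_D/C_{A0} = 0.207.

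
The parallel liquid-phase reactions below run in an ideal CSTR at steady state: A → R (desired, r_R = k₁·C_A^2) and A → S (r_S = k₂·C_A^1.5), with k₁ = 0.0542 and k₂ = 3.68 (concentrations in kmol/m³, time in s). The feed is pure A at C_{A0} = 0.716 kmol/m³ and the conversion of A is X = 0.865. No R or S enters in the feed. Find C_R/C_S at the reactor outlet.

0.00458

Exit C_A = C_{A0}(1−X) = 0.716×0.135 = 0.09666 kmol/m³.
Rates in a CSTR are evaluated at the outlet concentration: r_R = 0.0542×0.09666^2 = 5.064×10^-4, r_S = 3.68×0.09666^1.5 = 0.1106.
Overall selectivity = C_R/C_S = r_Rτ/(r_Sτ) = r_R/r_S = 0.00458.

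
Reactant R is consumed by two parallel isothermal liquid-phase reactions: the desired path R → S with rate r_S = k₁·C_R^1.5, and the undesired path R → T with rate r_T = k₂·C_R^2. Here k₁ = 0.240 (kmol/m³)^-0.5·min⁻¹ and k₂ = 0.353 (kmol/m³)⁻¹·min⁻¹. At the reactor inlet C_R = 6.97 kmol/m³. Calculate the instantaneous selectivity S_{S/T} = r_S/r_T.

S_{S/T} = r_S/r_T = (k₁·C_R^1.5)/(k₂·C_R^2) = (k₁/k₂)·C_R^-0.5.
= (0.240×6.970^1.5) / (0.353×6.970^2) = 4.416/17.15 = 0.258.

0.258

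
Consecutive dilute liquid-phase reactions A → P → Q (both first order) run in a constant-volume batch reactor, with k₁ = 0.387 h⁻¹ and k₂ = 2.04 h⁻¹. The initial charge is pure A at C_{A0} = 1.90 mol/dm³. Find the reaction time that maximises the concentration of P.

1.01 h

Setting dC_P/dt = 0 gives t_opt = ln(k₂/k₁)/(k₂−k₁).
= ln(2.04/0.387)/(2.04−0.387) = ln(5.271)/1.653 = 1.662/1.653 = 1.01 h.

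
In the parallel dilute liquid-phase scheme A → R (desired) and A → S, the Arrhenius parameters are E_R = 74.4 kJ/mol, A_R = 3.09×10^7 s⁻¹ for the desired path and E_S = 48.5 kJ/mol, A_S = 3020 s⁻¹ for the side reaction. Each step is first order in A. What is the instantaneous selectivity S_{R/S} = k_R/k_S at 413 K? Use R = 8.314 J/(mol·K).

5.42

With equal orders, S_{R/S} = k_R/k_S = (A_R/A_S)·exp[(E_S−E_R)/(RT)].
(E_S−E_R)/(RT) = (48.5−74.4)×10³/(8.314×413) = -25900/3434 = -7.543.
k_R/k_S = (3.09×10^7/3020)·exp(-7.543) = 10232 × 5.298×10^-4 = 5.42.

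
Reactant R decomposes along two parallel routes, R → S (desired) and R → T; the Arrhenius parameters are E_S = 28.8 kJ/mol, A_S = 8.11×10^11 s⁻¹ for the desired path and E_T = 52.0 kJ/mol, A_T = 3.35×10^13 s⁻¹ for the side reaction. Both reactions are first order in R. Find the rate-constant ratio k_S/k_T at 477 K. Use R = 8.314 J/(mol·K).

With equal orders, S_{S/T} = k_S/k_T = (A_S/A_T)·exp[(E_T−E_S)/(RT)].
(E_T−E_S)/(RT) = (52.0−28.8)×10³/(8.314×477) = 23200/3966 = 5.850.
k_S/k_T = (8.11×10^11/3.35×10^13)·exp(5.850) = 0.02421 × 347.3 = 8.41.

8.41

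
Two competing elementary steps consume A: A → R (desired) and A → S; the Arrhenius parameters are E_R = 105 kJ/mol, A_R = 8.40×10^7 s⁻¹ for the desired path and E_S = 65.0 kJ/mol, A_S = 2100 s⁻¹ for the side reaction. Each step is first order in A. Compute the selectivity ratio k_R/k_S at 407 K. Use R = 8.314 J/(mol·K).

0.294

With equal orders, S_{R/S} = k_R/k_S = (A_R/A_S)·exp[(E_S−E_R)/(RT)].
(E_S−E_R)/(RT) = (65.0−105)×10³/(8.314×407) = -40000/3384 = -11.82.
k_R/k_S = (8.40×10^7/2100)·exp(-11.82) = 40000 × 7.348×10^-6 = 0.294.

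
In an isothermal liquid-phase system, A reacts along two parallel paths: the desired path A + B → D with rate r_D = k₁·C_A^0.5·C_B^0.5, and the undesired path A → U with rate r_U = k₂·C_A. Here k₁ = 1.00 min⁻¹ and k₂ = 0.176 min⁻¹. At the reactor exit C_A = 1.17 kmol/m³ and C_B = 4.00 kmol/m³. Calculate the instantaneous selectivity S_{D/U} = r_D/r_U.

10.5

S_{D/U} = r_D/r_U = (k₁·C_A^0.5·C_B^0.5)/(k₂·C_A) = (k₁/k₂)·C_A^-0.5·C_B^0.5.
= (1.00×1.170^0.5×4.000^0.5) / (0.176×1.170) = 2.163/0.2059 = 10.5.
The undesired path is higher order in A, so low C_A (CSTR or dilute feed) favours D.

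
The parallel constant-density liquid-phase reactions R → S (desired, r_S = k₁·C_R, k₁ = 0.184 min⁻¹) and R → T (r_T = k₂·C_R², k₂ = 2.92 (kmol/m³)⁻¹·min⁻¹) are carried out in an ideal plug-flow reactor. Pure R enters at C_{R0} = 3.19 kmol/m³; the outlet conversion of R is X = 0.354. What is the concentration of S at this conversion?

0.0269 kmol/m³

C_R = C_{R0}(1−X) = 2.061 kmol/m³.
Along a PFR/batch, dC_S/dC_R = −r_S/(r_S+r_T) = −k₁/(k₁+k₂·C_R).
Integrating from C_{R0} to C_R: C_S = (0.184/2.92)·ln[(0.184+2.92·3.19)/(0.184+2.92·2.06)] = 0.06301·ln(9.499/6.201) = 0.02687 kmol/m³.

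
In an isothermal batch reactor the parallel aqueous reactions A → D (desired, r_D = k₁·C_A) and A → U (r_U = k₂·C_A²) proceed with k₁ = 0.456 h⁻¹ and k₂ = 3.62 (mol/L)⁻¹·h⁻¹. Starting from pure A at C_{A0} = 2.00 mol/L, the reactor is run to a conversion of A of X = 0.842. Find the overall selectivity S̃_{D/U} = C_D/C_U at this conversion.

C_A = C_{A0}(1−X) = 0.3160 mol/L.
Along a PFR/batch, dC_D/dC_A = −r_D/(r_D+r_U) = −k₁/(k₁+k₂·C_A).
Integrating from C_{A0} to C_A: C_D = (0.456/3.62)·ln[(0.456+3.62·2.00)/(0.456+3.62·0.316)] = 0.1260·ln(7.696/1.600) = 0.1979 mol/L.
C_U = (C_{A0}−C_A)−C_D = 1.486 mol/L; S̃_{D/U} = 0.1979/1.486 = 0.133.

0.133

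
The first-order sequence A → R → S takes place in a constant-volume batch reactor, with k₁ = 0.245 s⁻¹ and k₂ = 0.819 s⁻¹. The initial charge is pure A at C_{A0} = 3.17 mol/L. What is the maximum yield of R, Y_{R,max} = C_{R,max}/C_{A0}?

For a first-order series the maximum intermediate yield is C_{R,max}/C_{A0} = (k₁/k₂)^[k₂/(k₂−k₁)].
= (0.245/0.819)^(0.819/(0.819−0.245)) = (0.2991)^(1.427) = 0.1787.

0.179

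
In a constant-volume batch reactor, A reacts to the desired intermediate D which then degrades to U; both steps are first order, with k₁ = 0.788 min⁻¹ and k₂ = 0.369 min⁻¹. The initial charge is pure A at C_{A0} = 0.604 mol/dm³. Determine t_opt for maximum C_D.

1.81 min

The intermediate peaks when r₁ = r₂, i.e. k₁e^(−k₁t) = k₂e^(−k₂t), giving t_opt = ln(k₂/k₁)/(k₂−k₁).
= ln(0.369/0.788)/(0.369−0.788) = ln(0.4683)/-0.4190 = -0.7587/-0.4190 = 1.81 min.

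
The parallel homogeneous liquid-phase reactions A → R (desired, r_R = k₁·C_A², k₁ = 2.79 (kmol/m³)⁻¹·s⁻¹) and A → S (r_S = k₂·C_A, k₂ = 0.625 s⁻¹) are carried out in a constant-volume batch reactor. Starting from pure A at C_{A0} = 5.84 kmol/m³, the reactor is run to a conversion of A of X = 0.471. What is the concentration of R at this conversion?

C_A = C_{A0}(1−X) = 3.089 kmol/m³.
Along a PFR/batch, dC_S/dC_A = −r_S/(r_R+r_S) = −k₂/(k₂+k₁·C_A).
Integrating from C_{A0} to C_A: C_S = (0.625/2.79)·ln[(0.625+2.79·5.84)/(0.625+2.79·3.09)] = 0.2240·ln(16.92/9.244) = 0.1354 kmol/m³.
Then C_R = (C_{A0}−C_A) − C_S = 2.751 − 0.1354 = 2.615 kmol/m³.

2.62 kmol/m³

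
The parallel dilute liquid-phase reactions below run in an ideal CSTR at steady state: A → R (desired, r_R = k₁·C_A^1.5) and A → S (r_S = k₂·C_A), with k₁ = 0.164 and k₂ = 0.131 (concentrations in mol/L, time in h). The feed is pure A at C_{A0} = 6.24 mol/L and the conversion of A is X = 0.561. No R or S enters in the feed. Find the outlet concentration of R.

Exit C_A = C_{A0}(1−X) = 6.24×0.439 = 2.739 mol/L.
In a CSTR the entire volume is at exit conditions, so r_R = 0.164×2.739^1.5 = 0.7436 and r_S = 0.131×2.739 = 0.3589.
Fraction of consumed A going to R: r_R/(r_R+r_S) = 0.6745.
C_R = 0.6745·C_{A0}·X = 0.6745×6.24×0.561 = 2.36 mol/L.

2.36 mol/L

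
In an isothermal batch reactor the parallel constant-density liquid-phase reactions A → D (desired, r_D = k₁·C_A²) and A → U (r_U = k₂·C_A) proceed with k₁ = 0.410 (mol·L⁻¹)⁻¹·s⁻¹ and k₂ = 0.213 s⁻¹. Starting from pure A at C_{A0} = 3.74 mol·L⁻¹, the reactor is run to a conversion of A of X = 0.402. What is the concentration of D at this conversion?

C_A = C_{A0}(1−X) = 2.237 mol·L⁻¹.
Along a PFR/batch, dC_U/dC_A = −r_U/(r_D+r_U) = −k₂/(k₂+k₁·C_A).
Integrating from C_{A0} to C_A: C_U = (0.213/0.410)·ln[(0.213+0.410·3.74)/(0.213+0.410·2.24)] = 0.5195·ln(1.746/1.130) = 0.2262 mol·L⁻¹.
Then C_D = (C_{A0}−C_A) − C_U = 1.503 − 0.2262 = 1.277 mol·L⁻¹.

1.28 mol·L⁻¹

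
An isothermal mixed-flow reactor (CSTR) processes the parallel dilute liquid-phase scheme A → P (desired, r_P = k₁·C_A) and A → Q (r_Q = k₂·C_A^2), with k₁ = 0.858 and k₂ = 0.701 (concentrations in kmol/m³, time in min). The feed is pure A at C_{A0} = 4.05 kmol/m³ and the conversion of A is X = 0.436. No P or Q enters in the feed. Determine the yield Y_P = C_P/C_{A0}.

Exit C_A = C_{A0}(1−X) = 4.05×0.564 = 2.284 kmol/m³.
In a CSTR the entire volume is at exit conditions, so r_P = 0.858×2.284 = 1.960 and r_Q = 0.701×2.284^2 = 3.658.
Fraction of consumed A going to P: r_P/(r_P+r_Q) = 0.3489.
C_P = 0.3489·C_{A0}·X = 0.3489×4.05×0.436 = 0.616 kmol/m³; Y_P = C_P/C_{A0} = 0.152.

0.152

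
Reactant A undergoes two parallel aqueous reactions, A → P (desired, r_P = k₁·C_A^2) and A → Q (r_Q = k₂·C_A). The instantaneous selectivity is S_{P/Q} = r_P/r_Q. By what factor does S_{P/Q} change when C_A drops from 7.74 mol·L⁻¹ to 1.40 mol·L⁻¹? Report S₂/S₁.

S_{P/Q} = (k₁/k₂)·C_A, so S₂/S₁ = (C_{A,2}/C_{A,1}).
= 1.40/7.74 = 0.181.

0.181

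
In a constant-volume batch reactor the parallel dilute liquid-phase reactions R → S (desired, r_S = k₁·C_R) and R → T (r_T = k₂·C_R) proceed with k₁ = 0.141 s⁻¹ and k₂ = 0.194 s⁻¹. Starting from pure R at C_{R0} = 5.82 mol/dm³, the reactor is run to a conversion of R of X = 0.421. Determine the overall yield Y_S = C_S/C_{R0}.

0.177

C_R = C_{R0}(1−X) = 3.370 mol/dm³.
Both paths are first order in R, so the instantaneous fraction to S is constant: dC_S/d(−C_R) = k₁/(k₁+k₂) = 0.4209.
C_S = 0.4209·(C_{R0}−C_R) = 0.4209×2.450 = 1.03 mol/dm³.
Y_S = C_S/C_{R0} = 1.031/5.82 = 0.177.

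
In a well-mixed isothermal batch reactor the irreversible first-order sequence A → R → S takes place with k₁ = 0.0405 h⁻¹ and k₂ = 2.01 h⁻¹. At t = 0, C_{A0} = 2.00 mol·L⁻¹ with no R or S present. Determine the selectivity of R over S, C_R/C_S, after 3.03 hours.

Solving the coupled first-order balances gives C_R(t) = [k₁/(k₂−k₁)]·C_{A0}·(e^(−k₁t) − e^(−k₂t)).
e^(−k₁t) = e^(−0.0405×3.03) = e^(−0.1227) = 0.8845; e^(−k₂t) = e^(−6.090) = 0.002265.
C_R = 0.0405×2.00/(2.01−0.0405) × (0.8845−0.002265) = 0.04113×0.8823 = 0.03628 mol·L⁻¹.
C_A = C_{A0}e^(−k₁t) = 1.769 mol·L⁻¹, so C_S = C_{A0}−C_A−C_R = 0.1947 mol·L⁻¹; C_R/C_S = 0.186.

0.186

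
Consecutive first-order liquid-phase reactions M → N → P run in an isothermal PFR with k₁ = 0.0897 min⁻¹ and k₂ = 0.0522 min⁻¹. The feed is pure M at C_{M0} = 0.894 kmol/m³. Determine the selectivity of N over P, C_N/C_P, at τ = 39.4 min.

The intermediate concentration in a first-order A→B→C sequence is C_N = k₁C_{M0}(e^(−k₁τ) − e^(−k₂τ))/(k₂−k₁).
e^(−k₁τ) = e^(−0.0897×39.4) = e^(−3.534) = 0.02918; e^(−k₂τ) = e^(−2.057) = 0.1279.
C_N = 0.0897×0.894/(0.0522−0.0897) × (0.02918−0.1279) = (-2.138)×(-0.09870) = 0.2111 kmol/m³.
C_M = C_{M0}e^(−k₁τ) = 0.02609 kmol/m³, so C_P = C_{M0}−C_M−C_N = 0.6569 kmol/m³; C_N/C_P = 0.321.

0.321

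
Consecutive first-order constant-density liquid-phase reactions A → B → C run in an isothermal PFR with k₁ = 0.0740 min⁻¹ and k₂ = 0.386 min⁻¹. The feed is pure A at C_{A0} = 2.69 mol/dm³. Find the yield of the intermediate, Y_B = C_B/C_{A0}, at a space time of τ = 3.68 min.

The intermediate concentration in a first-order A→B→C sequence is C_B = k₁C_{A0}(e^(−k₁τ) − e^(−k₂τ))/(k₂−k₁).
e^(−k₁τ) = e^(−0.0740×3.68) = e^(−0.2723) = 0.7616; e^(−k₂τ) = e^(−1.420) = 0.2416.
C_B = 0.0740×2.69/(0.386−0.0740) × (0.7616−0.2416) = 0.6380×0.5200 = 0.3318 mol/dm³.
Y_B = C_B/C_{A0} = 0.3318/2.69 = 0.123.

0.123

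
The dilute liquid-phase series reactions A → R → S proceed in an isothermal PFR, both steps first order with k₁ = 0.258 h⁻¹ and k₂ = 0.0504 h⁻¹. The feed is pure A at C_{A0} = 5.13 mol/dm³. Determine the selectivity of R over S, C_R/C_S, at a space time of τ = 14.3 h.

For first-order series with pure A initially, C_R(τ) = k₁C_{A0}/(k₂−k₁)·(e^(−k₁τ) − e^(−k₂τ)).
e^(−k₁τ) = e^(−0.258×14.3) = e^(−3.689) = 0.02499; e^(−k₂τ) = e^(−0.7207) = 0.4864.
C_R = 0.258×5.13/(0.0504−0.258) × (0.02499−0.4864) = (-6.375)×(-0.4614) = 2.942 mol/dm³.
C_A = C_{A0}e^(−k₁τ) = 0.1282 mol/dm³, so C_S = C_{A0}−C_A−C_R = 2.060 mol/dm³; C_R/C_S = 1.43.

1.43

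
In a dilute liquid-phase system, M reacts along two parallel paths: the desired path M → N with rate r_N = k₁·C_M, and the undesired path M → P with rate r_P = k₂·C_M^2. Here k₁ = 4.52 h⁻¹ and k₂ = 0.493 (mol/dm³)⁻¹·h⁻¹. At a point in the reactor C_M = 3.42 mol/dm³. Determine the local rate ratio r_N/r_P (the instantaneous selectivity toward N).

S_{N/P} = r_N/r_P = (k₁·C_M)/(k₂·C_M^2) = (k₁/k₂)·C_M⁻¹.
= (4.52×3.420) / (0.493×3.420^2) = 15.46/5.766 = 2.68.
The undesired path is higher order in M, so low C_M (CSTR or dilute feed) favours N.

2.68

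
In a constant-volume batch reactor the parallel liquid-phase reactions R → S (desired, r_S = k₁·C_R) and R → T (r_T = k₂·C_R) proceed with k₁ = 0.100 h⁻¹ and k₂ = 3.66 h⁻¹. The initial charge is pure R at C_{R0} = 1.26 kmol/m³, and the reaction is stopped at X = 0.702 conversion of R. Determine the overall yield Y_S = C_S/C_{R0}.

C_R = C_{R0}(1−X) = 0.3755 kmol/m³.
Both paths are first order in R, so the instantaneous fraction to S is constant: dC_S/d(−C_R) = k₁/(k₁+k₂) = 0.02660.
C_S = 0.02660·(C_{R0}−C_R) = 0.02660×0.8845 = 0.0235 kmol/m³.
Y_S = C_S/C_{R0} = 0.02352/1.26 = 0.0187.

0.0187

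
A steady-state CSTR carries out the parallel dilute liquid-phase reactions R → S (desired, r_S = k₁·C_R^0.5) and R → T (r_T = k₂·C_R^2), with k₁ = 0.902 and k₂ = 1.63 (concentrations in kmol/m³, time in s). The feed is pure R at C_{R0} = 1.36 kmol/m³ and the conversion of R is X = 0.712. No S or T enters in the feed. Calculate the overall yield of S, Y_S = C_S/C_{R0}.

Exit C_R = C_{R0}(1−X) = 1.36×0.288 = 0.3917 kmol/m³.
In a CSTR the entire volume is at exit conditions, so r_S = 0.902×0.3917^0.5 = 0.5645 and r_T = 1.63×0.3917^2 = 0.2501.
Fraction of consumed R going to S: r_S/(r_S+r_T) = 0.6930.
C_S = 0.6930·C_{R0}·X = 0.6930×1.36×0.712 = 0.671 kmol/m³; Y_S = C_S/C_{R0} = 0.493.

0.493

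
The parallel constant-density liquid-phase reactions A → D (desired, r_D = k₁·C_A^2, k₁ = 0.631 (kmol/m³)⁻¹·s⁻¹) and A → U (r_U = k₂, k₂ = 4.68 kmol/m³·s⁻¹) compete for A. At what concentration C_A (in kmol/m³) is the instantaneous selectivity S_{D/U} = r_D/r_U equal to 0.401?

S_{D/U} = (k₁/k₂)·C_A^2 ⇒ C_A = (S·k₂/k₁)^(0.5).
= (0.401×4.68/0.631)^(0.5) = (2.974)^(0.5) = 1.72 kmol/m³.

1.72 kmol/m³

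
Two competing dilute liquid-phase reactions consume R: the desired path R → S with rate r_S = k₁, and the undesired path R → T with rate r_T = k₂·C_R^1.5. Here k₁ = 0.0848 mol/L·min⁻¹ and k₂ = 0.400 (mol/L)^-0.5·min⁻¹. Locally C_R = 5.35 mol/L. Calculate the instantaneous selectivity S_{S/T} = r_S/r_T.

0.0171

S_{S/T} = r_S/r_T = (k₁)/(k₂·C_R^1.5) = (k₁/k₂)·C_R^-1.5.
= (0.0848) / (0.400×5.350^1.5) = 0.08480/4.950 = 0.0171.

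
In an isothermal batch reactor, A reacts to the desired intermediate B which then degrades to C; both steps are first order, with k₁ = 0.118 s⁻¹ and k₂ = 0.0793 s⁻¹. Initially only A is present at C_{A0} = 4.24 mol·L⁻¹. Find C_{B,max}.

1.88 mol·L⁻¹

For a first-order series the maximum intermediate yield is C_{B,max}/C_{A0} = (k₁/k₂)^[k₂/(k₂−k₁)].
= (0.118/0.0793)^(0.0793/(0.0793−0.118)) = (1.488)^(-2.049) = 0.4429.
C_{B,max} = 0.4429×4.24 = 1.88 mol·L⁻¹.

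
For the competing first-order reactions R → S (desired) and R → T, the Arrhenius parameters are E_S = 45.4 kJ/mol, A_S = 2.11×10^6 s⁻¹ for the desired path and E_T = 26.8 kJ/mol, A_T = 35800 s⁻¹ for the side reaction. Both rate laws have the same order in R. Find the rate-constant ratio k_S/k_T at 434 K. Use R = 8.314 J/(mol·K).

0.340

k_S/k_T = (A_S/A_T)·exp[−(E_S−E_T)/(RT)] = (A_S/A_T)·exp[(E_T−E_S)/(RT)].
(E_T−E_S)/(RT) = (26.8−45.4)×10³/(8.314×434) = -18600/3608 = -5.155.
k_S/k_T = (2.11×10^6/35800)·exp(-5.155) = 58.94 × 0.005772 = 0.340.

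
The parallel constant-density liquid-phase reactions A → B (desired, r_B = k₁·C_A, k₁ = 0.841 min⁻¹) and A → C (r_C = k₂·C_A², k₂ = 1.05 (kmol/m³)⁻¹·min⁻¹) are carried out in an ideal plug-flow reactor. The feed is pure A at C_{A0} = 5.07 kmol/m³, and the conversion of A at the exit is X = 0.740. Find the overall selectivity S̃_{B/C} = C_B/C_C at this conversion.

C_A = C_{A0}(1−X) = 1.318 kmol/m³.
Along a PFR/batch, dC_B/dC_A = −r_B/(r_B+r_C) = −k₁/(k₁+k₂·C_A).
Integrating from C_{A0} to C_A: C_B = (0.841/1.05)·ln[(0.841+1.05·5.07)/(0.841+1.05·1.32)] = 0.8010·ln(6.165/2.225) = 0.8162 kmol/m³.
C_C = (C_{A0}−C_A)−C_B = 2.936 kmol/m³; S̃_{B/C} = 0.8162/2.936 = 0.278.

0.278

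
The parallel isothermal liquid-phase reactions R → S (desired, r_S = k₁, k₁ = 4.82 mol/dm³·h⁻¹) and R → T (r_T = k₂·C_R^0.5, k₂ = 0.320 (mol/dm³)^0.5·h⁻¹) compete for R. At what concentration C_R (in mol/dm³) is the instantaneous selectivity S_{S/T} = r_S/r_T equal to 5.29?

S_{S/T} = (k₁/k₂)·C_R^-0.5 ⇒ C_R = (S·k₂/k₁)^(-2).
= (5.29×0.320/4.82)^(-2) = (0.3512)^(-2) = 8.11 mol/dm³.

8.11 mol/dm³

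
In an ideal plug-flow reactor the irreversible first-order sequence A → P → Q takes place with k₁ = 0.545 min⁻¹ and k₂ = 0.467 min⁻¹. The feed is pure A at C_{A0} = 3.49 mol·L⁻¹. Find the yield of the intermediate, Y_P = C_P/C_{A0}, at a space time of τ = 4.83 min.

For first-order series with pure A initially, C_P(τ) = k₁C_{A0}/(k₂−k₁)·(e^(−k₁τ) − e^(−k₂τ)).
e^(−k₁τ) = e^(−0.545×4.83) = e^(−2.632) = 0.07191; e^(−k₂τ) = e^(−2.256) = 0.1048.
C_P = 0.545×3.49/(0.467−0.545) × (0.07191−0.1048) = (-24.39)×(-0.03290) = 0.8023 mol·L⁻¹.
Y_P = C_P/C_{A0} = 0.8023/3.49 = 0.230.

0.230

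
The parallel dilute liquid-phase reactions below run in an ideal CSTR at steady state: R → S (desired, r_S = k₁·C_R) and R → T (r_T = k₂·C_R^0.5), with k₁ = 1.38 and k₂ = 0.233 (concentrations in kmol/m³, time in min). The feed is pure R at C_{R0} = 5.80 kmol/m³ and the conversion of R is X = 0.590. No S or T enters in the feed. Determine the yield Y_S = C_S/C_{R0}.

Exit C_R = C_{R0}(1−X) = 5.80×0.410 = 2.378 kmol/m³.
Rates in a CSTR are evaluated at the outlet concentration: r_S = 1.38×2.378 = 3.282, r_T = 0.233×2.378^0.5 = 0.3593.
Fraction of consumed R going to S: r_S/(r_S+r_T) = 0.9013.
C_S = 0.9013·C_{R0}·X = 0.9013×5.80×0.590 = 3.08 kmol/m³; Y_S = C_S/C_{R0} = 0.532.

0.532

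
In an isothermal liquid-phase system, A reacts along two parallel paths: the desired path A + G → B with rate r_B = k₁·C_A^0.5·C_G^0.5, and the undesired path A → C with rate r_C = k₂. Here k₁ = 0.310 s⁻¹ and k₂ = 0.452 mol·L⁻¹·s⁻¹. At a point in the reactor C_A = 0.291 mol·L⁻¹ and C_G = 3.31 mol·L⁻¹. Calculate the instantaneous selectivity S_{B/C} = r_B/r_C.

S_{B/C} = r_B/r_C = (k₁·C_A^0.5·C_G^0.5)/(k₂) = (k₁/k₂)·C_A^0.5·C_G^0.5.
= (0.310×0.2910^0.5×3.310^0.5) / (0.452) = 0.3042/0.4520 = 0.673.

0.673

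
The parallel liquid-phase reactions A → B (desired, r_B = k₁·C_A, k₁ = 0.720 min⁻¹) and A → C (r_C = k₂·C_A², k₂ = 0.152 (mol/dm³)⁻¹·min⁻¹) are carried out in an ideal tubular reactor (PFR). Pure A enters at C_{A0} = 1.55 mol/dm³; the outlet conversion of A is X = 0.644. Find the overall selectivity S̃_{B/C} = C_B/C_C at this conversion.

4.57

C_A = C_{A0}(1−X) = 0.5518 mol/dm³.
Along a PFR/batch, dC_B/dC_A = −r_B/(r_B+r_C) = −k₁/(k₁+k₂·C_A).
Integrating from C_{A0} to C_A: C_B = (0.720/0.152)·ln[(0.720+0.152·1.55)/(0.720+0.152·0.552)] = 4.737·ln(0.9556/0.8039) = 0.8190 mol/dm³.
C_C = (C_{A0}−C_A)−C_B = 0.1792 mol/dm³; S̃_{B/C} = 0.8190/0.1792 = 4.57.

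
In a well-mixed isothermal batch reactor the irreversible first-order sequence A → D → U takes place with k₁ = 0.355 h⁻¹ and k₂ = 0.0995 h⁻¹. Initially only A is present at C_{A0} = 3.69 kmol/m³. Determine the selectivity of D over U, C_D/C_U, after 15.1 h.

0.437

The intermediate concentration in a first-order A→B→C sequence is C_D = k₁C_{A0}(e^(−k₁t) − e^(−k₂t))/(k₂−k₁).
e^(−k₁t) = e^(−0.355×15.1) = e^(−5.361) = 0.004699; e^(−k₂t) = e^(−1.502) = 0.2226.
C_D = 0.355×3.69/(0.0995−0.355) × (0.004699−0.2226) = (-5.127)×(-0.2179) = 1.117 kmol/m³.
C_A = C_{A0}e^(−k₁t) = 0.01734 kmol/m³, so C_U = C_{A0}−C_A−C_D = 2.556 kmol/m³; C_D/C_U = 0.437.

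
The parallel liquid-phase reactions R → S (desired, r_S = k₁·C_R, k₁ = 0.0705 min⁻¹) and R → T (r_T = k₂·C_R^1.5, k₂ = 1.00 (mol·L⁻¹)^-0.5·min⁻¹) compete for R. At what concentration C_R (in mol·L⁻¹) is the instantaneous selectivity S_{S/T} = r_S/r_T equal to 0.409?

S_{S/T} = (k₁/k₂)·C_R^-0.5 ⇒ C_R = (S·k₂/k₁)^(-2).
= (0.409×1.00/0.0705)^(-2) = (5.801)^(-2) = 0.0297 mol·L⁻¹.

0.0297 mol·L⁻¹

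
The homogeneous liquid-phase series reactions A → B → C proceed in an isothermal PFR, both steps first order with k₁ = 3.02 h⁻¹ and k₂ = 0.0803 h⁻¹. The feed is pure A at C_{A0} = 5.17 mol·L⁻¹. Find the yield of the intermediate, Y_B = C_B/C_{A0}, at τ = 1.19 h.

0.905

For first-order series with pure A initially, C_B(τ) = k₁C_{A0}/(k₂−k₁)·(e^(−k₁τ) − e^(−k₂τ)).
e^(−k₁τ) = e^(−3.02×1.19) = e^(−3.594) = 0.02749; e^(−k₂τ) = e^(−0.09556) = 0.9089.
C_B = 3.02×5.17/(0.0803−3.02) × (0.02749−0.9089) = (-5.311)×(-0.8814) = 4.681 mol·L⁻¹.
Y_B = C_B/C_{A0} = 4.681/5.17 = 0.905.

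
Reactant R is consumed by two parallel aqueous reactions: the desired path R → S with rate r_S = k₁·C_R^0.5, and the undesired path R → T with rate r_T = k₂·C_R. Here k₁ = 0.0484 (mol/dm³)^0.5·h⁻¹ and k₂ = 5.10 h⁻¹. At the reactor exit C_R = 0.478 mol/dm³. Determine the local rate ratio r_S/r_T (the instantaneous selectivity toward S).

S_{S/T} = r_S/r_T = (k₁·C_R^0.5)/(k₂·C_R) = (k₁/k₂)·C_R^-0.5.
= (0.0484×0.4780^0.5) / (5.10×0.4780) = 0.03346/2.438 = 0.0137.
The undesired path is higher order in R, so low C_R (CSTR or dilute feed) favours S.

0.0137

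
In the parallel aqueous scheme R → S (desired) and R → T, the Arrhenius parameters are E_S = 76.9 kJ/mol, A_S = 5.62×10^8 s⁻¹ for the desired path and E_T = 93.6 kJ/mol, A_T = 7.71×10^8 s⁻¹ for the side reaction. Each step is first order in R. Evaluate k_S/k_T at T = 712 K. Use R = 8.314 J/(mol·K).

12.2

With equal orders, S_{S/T} = k_S/k_T = (A_S/A_T)·exp[(E_T−E_S)/(RT)].
(E_T−E_S)/(RT) = (93.6−76.9)×10³/(8.314×712) = 16700/5920 = 2.821.
k_S/k_T = (5.62×10^8/7.71×10^8)·exp(2.821) = 0.7289 × 16.80 = 12.2.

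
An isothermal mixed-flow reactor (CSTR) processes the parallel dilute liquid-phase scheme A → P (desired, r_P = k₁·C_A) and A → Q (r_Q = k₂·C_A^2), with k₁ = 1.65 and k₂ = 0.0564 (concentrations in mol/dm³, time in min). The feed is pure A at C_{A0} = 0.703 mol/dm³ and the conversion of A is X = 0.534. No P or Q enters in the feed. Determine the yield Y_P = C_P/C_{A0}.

Exit C_A = C_{A0}(1−X) = 0.703×0.466 = 0.3276 mol/dm³.
Rates in a CSTR are evaluated at the outlet concentration: r_P = 1.65×0.3276 = 0.5405, r_Q = 0.0564×0.3276^2 = 0.006053.
Fraction of consumed A going to P: r_P/(r_P+r_Q) = 0.9889.
C_P = 0.9889·C_{A0}·X = 0.9889×0.703×0.534 = 0.371 mol/dm³; Y_P = C_P/C_{A0} = 0.528.

0.528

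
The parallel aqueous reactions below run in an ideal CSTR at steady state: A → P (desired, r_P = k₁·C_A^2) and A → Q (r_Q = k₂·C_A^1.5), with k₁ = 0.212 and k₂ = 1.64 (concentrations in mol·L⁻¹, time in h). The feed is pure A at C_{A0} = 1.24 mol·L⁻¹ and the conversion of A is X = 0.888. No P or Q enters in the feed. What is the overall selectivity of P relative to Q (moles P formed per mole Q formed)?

Exit C_A = C_{A0}(1−X) = 1.24×0.112 = 0.1389 mol·L⁻¹.
Rates in a CSTR are evaluated at the outlet concentration: r_P = 0.212×0.1389^2 = 0.004089, r_Q = 1.64×0.1389^1.5 = 0.08488.
Overall selectivity = C_P/C_Q = r_Pτ/(r_Qτ) = r_P/r_Q = 0.0482.

0.0482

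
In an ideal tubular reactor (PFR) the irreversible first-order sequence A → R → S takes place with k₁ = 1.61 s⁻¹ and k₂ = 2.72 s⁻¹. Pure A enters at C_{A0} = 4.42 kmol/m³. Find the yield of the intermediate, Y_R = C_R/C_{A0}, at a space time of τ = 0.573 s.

0.271

For first-order series with pure A initially, C_R(τ) = k₁C_{A0}/(k₂−k₁)·(e^(−k₁τ) − e^(−k₂τ)).
e^(−k₁τ) = e^(−1.61×0.573) = e^(−0.9225) = 0.3975; e^(−k₂τ) = e^(−1.559) = 0.2104.
C_R = 1.61×4.42/(2.72−1.61) × (0.3975−0.2104) = 6.411×0.1871 = 1.199 kmol/m³.
Y_R = C_R/C_{A0} = 1.199/4.42 = 0.271.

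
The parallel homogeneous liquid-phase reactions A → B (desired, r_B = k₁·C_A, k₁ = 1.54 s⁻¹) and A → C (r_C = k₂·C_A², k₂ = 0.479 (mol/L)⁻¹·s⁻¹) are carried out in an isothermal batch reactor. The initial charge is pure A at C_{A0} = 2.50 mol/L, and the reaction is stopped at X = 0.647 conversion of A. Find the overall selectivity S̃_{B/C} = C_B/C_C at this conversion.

1.95

C_A = C_{A0}(1−X) = 0.8825 mol/L.
Along a PFR/batch, dC_B/dC_A = −r_B/(r_B+r_C) = −k₁/(k₁+k₂·C_A).
Integrating from C_{A0} to C_A: C_B = (1.54/0.479)·ln[(1.54+0.479·2.50)/(1.54+0.479·0.882)] = 3.215·ln(2.737/1.963) = 1.070 mol/L.
C_C = (C_{A0}−C_A)−C_B = 0.5478 mol/L; S̃_{B/C} = 1.070/0.5478 = 1.95.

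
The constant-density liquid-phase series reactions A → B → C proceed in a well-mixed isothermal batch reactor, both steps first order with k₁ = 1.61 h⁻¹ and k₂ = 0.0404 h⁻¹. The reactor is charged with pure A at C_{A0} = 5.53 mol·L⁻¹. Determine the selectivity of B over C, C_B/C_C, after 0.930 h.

42.5

The intermediate concentration in a first-order A→B→C sequence is C_B = k₁C_{A0}(e^(−k₁t) − e^(−k₂t))/(k₂−k₁).
e^(−k₁t) = e^(−1.61×0.930) = e^(−1.497) = 0.2237; e^(−k₂t) = e^(−0.03757) = 0.9631.
C_B = 1.61×5.53/(0.0404−1.61) × (0.2237−0.9631) = (-5.672)×(-0.7394) = 4.194 mol·L⁻¹.
C_A = C_{A0}e^(−k₁t) = 1.237 mol·L⁻¹, so C_C = C_{A0}−C_A−C_B = 0.09868 mol·L⁻¹; C_B/C_C = 42.5.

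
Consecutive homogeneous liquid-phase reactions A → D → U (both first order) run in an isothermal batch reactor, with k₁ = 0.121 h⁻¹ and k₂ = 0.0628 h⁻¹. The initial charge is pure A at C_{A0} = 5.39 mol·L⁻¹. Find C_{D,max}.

2.66 mol·L⁻¹

At the optimum, C_{D,max}/C_{A0} = (k₁/k₂)^[k₂/(k₂−k₁)].
= (0.121/0.0628)^(0.0628/(0.0628−0.121)) = (1.927)^(-1.079) = 0.4928.
C_{D,max} = 0.4928×5.39 = 2.66 mol·L⁻¹.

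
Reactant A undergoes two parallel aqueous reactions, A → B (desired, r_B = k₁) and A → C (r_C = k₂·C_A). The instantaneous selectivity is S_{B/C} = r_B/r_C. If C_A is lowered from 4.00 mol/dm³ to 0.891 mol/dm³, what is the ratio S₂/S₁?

S_{B/C} = (k₁/k₂)·C_A⁻¹, so S₂/S₁ = (C_{A,2}/C_{A,1})⁻¹.
= 4.00/0.891 = 4.49.

4.49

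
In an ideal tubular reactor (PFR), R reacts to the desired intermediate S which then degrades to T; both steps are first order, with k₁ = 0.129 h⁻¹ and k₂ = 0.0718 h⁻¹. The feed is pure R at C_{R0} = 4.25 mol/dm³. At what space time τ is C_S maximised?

10.2 h

For first-order series the maximum of C_S occurs at τ_opt = ln(k₂/k₁)/(k₂−k₁).
= ln(0.0718/0.129)/(0.0718−0.129) = ln(0.5566)/-0.05720 = -0.5859/-0.05720 = 10.2 h.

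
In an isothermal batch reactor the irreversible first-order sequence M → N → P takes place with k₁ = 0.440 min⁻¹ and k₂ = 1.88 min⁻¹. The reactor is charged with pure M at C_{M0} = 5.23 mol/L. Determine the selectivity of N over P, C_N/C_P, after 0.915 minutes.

0.823

For first-order series with pure M initially, C_N(t) = k₁C_{M0}/(k₂−k₁)·(e^(−k₁t) − e^(−k₂t)).
e^(−k₁t) = e^(−0.440×0.915) = e^(−0.4026) = 0.6686; e^(−k₂t) = e^(−1.720) = 0.1790.
C_N = 0.440×5.23/(1.88−0.440) × (0.6686−0.1790) = 1.598×0.4895 = 0.7823 mol/L.
C_M = C_{M0}e^(−k₁t) = 3.497 mol/L, so C_P = C_{M0}−C_M−C_N = 0.9510 mol/L; C_N/C_P = 0.823.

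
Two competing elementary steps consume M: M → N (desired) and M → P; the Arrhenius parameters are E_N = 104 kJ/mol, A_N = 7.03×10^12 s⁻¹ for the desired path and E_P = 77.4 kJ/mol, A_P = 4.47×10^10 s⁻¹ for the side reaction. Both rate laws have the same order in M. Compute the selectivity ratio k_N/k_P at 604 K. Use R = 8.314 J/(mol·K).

0.787

k_N/k_P = (A_N/A_P)·exp[−(E_N−E_P)/(RT)] = (A_N/A_P)·exp[(E_P−E_N)/(RT)].
(E_P−E_N)/(RT) = (77.4−104)×10³/(8.314×604) = -26600/5022 = -5.297.
k_N/k_P = (7.03×10^12/4.47×10^10)·exp(-5.297) = 157.3 × 0.005006 = 0.787.
Since E_N > E_P, raising the temperature improves selectivity toward N.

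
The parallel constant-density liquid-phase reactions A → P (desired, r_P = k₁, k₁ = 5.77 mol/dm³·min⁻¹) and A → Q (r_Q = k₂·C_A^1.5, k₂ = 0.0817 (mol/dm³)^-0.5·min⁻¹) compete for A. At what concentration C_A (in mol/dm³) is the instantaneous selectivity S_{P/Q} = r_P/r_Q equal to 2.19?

10.1 mol/dm³

S_{P/Q} = (k₁/k₂)·C_A^-1.5 ⇒ C_A = (S·k₂/k₁)^(1/(-1.5)).
= (2.19×0.0817/5.77)^(-0.6667) = (0.03101)^(-0.6667) = 10.1 mol/dm³.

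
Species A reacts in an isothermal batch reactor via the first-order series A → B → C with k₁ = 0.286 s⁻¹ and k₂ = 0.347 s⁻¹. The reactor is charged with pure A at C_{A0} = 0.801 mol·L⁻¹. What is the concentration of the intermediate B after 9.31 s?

Solving the coupled first-order balances gives C_B(t) = [k₁/(k₂−k₁)]·C_{A0}·(e^(−k₁t) − e^(−k₂t)).
e^(−k₁t) = e^(−0.286×9.31) = e^(−2.663) = 0.06976; e^(−k₂t) = e^(−3.231) = 0.03953.
C_B = 0.286×0.801/(0.347−0.286) × (0.06976−0.03953) = 3.756×0.03023 = 0.1135 mol·L⁻¹.

0.114 mol·L⁻¹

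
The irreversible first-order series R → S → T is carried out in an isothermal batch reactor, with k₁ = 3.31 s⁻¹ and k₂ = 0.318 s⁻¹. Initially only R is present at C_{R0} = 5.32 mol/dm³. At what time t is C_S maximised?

The intermediate peaks when r₁ = r₂, i.e. k₁e^(−k₁t) = k₂e^(−k₂t), giving t_opt = ln(k₂/k₁)/(k₂−k₁).
= ln(0.318/3.31)/(0.318−3.31) = ln(0.09607)/-2.992 = -2.343/-2.992 = 0.783 s.

0.783 s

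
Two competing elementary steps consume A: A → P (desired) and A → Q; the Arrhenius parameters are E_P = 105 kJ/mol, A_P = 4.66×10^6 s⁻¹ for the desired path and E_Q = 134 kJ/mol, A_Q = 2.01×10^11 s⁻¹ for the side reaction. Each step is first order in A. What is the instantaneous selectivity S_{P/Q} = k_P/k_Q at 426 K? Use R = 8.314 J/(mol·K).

0.0834

With equal orders, S_{P/Q} = k_P/k_Q = (A_P/A_Q)·exp[(E_Q−E_P)/(RT)].
(E_Q−E_P)/(RT) = (134−105)×10³/(8.314×426) = 29000/3542 = 8.188.
k_P/k_Q = (4.66×10^6/2.01×10^11)·exp(8.188) = 2.318×10^-5 × 3598 = 0.0834.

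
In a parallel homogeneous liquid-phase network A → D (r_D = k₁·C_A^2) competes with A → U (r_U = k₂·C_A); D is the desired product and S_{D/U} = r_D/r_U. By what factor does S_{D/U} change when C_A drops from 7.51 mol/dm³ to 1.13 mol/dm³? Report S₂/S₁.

S_{D/U} = (k₁/k₂)·C_A, so S₂/S₁ = (C_{A,2}/C_{A,1}).
= 1.13/7.51 = 0.150.

0.150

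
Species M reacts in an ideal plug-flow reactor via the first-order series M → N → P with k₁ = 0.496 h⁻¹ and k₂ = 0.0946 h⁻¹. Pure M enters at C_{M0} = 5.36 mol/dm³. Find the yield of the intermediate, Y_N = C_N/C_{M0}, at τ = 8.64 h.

For first-order series with pure M initially, C_N(τ) = k₁C_{M0}/(k₂−k₁)·(e^(−k₁τ) − e^(−k₂τ)).
e^(−k₁τ) = e^(−0.496×8.64) = e^(−4.285) = 0.01377; e^(−k₂τ) = e^(−0.8173) = 0.4416.
C_N = 0.496×5.36/(0.0946−0.496) × (0.01377−0.4416) = (-6.623)×(-0.4278) = 2.834 mol/dm³.
Y_N = C_N/C_{M0} = 2.834/5.36 = 0.529.

0.529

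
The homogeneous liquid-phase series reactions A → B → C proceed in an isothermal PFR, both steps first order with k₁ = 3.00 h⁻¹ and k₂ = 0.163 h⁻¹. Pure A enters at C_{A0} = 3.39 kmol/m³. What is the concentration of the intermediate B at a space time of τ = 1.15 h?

For first-order series with pure A initially, C_B(τ) = k₁C_{A0}/(k₂−k₁)·(e^(−k₁τ) − e^(−k₂τ)).
e^(−k₁τ) = e^(−3.00×1.15) = e^(−3.450) = 0.03175; e^(−k₂τ) = e^(−0.1875) = 0.8291.
C_B = 3.00×3.39/(0.163−3.00) × (0.03175−0.8291) = (-3.585)×(-0.7973) = 2.858 kmol/m³.

2.86 kmol/m³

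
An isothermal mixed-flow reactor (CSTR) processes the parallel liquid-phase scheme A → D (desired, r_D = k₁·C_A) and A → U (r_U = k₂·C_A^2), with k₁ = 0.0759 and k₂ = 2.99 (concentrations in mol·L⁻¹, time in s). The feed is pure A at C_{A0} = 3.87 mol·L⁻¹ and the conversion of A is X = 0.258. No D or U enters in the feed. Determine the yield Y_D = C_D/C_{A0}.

Exit C_A = C_{A0}(1−X) = 3.87×0.742 = 2.872 mol·L⁻¹.
Rates in a CSTR are evaluated at the outlet concentration: r_D = 0.0759×2.872 = 0.2179, r_U = 2.99×2.872^2 = 24.65.
Fraction of consumed A going to D: r_D/(r_D+r_U) = 0.008763.
C_D = 0.008763·C_{A0}·X = 0.008763×3.87×0.258 = 0.00875 mol·L⁻¹; Y_D = C_D/C_{A0} = 0.00226.

0.00226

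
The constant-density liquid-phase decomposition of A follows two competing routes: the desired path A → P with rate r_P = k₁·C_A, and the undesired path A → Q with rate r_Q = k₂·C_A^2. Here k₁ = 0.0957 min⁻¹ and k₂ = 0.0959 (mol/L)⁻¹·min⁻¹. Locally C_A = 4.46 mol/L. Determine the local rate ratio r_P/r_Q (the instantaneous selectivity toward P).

0.224

S_{P/Q} = r_P/r_Q = (k₁·C_A)/(k₂·C_A^2) = (k₁/k₂)·C_A⁻¹.
= (0.0957×4.460) / (0.0959×4.460^2) = 0.4268/1.908 = 0.224.
The undesired path is higher order in A, so low C_A (CSTR or dilute feed) favours P.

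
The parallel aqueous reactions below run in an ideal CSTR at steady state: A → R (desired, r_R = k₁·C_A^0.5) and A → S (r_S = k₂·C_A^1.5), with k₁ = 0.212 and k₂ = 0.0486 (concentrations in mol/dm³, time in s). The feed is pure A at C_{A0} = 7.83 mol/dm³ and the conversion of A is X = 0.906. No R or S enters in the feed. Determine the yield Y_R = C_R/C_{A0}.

0.775

Exit C_A = C_{A0}(1−X) = 7.83×0.0940 = 0.7360 mol/dm³.
A CSTR operates uniformly at the exit composition, giving r_R = 0.1819 and r_S = 0.03069 (each k·C_A^n at C_A = 0.7360).
Fraction of consumed A going to R: r_R/(r_R+r_S) = 0.8556.
C_R = 0.8556·C_{A0}·X = 0.8556×7.83×0.906 = 6.07 mol/dm³; Y_R = C_R/C_{A0} = 0.775.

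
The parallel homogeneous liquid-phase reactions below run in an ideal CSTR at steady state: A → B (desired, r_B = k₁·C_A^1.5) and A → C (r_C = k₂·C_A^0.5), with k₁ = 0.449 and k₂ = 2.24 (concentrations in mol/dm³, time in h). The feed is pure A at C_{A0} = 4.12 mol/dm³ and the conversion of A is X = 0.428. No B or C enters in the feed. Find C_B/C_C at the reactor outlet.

0.472

Exit C_A = C_{A0}(1−X) = 4.12×0.572 = 2.357 mol/dm³.
In a CSTR the entire volume is at exit conditions, so r_B = 0.449×2.357^1.5 = 1.624 and r_C = 2.24×2.357^0.5 = 3.439.
Overall selectivity = C_B/C_C = r_Bτ/(r_Cτ) = r_B/r_C = 0.472.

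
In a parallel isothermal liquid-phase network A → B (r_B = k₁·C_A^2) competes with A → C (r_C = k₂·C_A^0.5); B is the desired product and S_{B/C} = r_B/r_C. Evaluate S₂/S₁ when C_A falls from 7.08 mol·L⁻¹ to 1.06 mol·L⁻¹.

0.0579

S_{B/C} = (k₁/k₂)·C_A^1.5, so S₂/S₁ = (C_{A,2}/C_{A,1})^1.5.
= (1.06/7.08)^1.5 = (0.1497)^1.5 = 0.0579.
Selectivity toward B falls as C_A falls — high-concentration operation is favoured.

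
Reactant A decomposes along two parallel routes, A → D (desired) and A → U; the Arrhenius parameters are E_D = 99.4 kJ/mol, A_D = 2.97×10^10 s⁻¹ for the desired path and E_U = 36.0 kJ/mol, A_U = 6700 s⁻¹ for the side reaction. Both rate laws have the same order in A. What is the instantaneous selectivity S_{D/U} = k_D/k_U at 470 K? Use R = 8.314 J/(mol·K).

With equal orders, S_{D/U} = k_D/k_U = (A_D/A_U)·exp[(E_U−E_D)/(RT)].
(E_U−E_D)/(RT) = (36.0−99.4)×10³/(8.314×470) = -63400/3908 = -16.22.
k_D/k_U = (2.97×10^10/6700)·exp(-16.22) = 4.433×10^6 × 8.987×10^-8 = 0.398.
Since E_D > E_U, raising the temperature improves selectivity toward D.

0.398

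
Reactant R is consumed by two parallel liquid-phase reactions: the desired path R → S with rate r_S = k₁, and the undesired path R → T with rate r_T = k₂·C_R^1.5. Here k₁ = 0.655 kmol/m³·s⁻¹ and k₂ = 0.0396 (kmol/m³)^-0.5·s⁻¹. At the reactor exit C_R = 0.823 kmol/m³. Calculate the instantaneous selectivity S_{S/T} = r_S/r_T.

S_{S/T} = r_S/r_T = (k₁)/(k₂·C_R^1.5) = (k₁/k₂)·C_R^-1.5.
= (0.655) / (0.0396×0.8230^1.5) = 0.6550/0.02957 = 22.2.
The undesired path is higher order in R, so low C_R (CSTR or dilute feed) favours S.

22.2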